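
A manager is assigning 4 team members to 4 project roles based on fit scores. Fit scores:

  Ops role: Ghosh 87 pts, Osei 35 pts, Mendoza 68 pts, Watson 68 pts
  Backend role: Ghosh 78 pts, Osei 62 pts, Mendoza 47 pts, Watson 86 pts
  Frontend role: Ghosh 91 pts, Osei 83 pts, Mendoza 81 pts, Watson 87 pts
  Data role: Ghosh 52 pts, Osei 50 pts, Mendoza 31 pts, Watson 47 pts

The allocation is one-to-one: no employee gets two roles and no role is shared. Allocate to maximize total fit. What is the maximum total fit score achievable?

Optimal: Ghosh→Ops role (87 pts), Osei→Data role (50 pts), Mendoza→Frontend role (81 pts), Watson→Backend role (86 pts) — total 87+50+81+86 = 304 pts.
Row-greedy (each employee in turn takes its best remaining role) gives 268 pts, worse by 36.
Next-best assignment: Ghosh→Frontend role, Osei→Data role, Mendoza→Ops role, Watson→Backend role = 295 pts.
Swapping Watson↔Ghosh (Watson→Ops role 68 pts, Ghosh→Backend role 78 pts) loses 27.
Every other assignment is strictly worse.

Max total: 304 pts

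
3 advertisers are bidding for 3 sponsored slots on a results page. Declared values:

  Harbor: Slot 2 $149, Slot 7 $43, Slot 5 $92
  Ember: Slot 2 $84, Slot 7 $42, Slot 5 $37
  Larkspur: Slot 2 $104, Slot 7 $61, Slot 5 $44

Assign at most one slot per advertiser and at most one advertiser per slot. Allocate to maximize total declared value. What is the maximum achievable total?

Max total: $247

Treat this as an assignment problem: match each advertiser to one slot.
Optimal: Harbor→Slot 2 ($149), Ember→Slot 5 ($37), Larkspur→Slot 7 ($61) — total 149+37+61 = $247.
Row-greedy (each advertiser in turn takes its best remaining slot) gives $235, worse by 12.
Swapping Larkspur↔Harbor (Larkspur→Slot 2 $104, Harbor→Slot 7 $43) loses 63.
Every other assignment is strictly worse.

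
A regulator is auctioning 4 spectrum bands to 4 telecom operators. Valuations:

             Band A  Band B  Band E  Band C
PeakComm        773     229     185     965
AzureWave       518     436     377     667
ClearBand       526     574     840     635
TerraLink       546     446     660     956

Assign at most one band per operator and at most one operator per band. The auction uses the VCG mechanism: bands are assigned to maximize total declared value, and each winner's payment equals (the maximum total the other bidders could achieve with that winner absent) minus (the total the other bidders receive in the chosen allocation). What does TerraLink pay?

Efficient allocation: PeakComm→Band A ($773M), AzureWave→Band B ($436M), ClearBand→Band E ($840M), TerraLink→Band C ($956M); total welfare W = $3005M.
TerraLink receives Band C at value $956M, so the others get W − 956 = $2049M.
Without TerraLink: best allocation of the remaining 3 bidders over all 4 bands is PeakComm→Band C ($965M), AzureWave→Band A ($518M), ClearBand→Band E ($840M), total $2323M.
VCG payment = (others' best without TerraLink) − (others' welfare with TerraLink) = 2323 − 2049 = $274M.

TerraLink pays $274M.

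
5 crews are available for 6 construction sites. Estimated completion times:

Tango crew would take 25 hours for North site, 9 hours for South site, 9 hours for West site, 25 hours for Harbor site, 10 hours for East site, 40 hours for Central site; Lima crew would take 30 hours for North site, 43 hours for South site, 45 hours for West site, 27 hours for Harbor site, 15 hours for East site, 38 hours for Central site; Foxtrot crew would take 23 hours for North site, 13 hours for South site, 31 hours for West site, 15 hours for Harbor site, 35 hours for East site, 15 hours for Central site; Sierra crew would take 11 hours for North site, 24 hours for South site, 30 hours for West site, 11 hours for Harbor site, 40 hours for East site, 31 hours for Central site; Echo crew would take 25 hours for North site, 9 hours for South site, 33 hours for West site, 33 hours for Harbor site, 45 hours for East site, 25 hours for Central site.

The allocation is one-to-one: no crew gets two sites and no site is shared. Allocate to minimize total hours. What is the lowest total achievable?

Minimum total: 59 hours

Treat this as an assignment problem: match each crew to one site.
Optimal: Tango crew→West site (9 hours), Lima crew→East site (15 hours), Foxtrot crew→Harbor site (15 hours), Sierra crew→North site (11 hours), Echo crew→South site (9 hours) — total 9+15+15+11+9 = 59 hours.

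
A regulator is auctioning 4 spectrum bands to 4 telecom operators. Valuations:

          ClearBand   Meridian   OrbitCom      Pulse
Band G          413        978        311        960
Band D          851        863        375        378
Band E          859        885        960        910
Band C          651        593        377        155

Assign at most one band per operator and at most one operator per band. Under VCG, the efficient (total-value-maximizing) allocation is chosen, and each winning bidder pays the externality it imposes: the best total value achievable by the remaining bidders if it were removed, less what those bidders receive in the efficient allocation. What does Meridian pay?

Efficient allocation: ClearBand→Band C ($651M), Meridian→Band D ($863M), OrbitCom→Band E ($960M), Pulse→Band G ($960M); total welfare W = $3434M.
Meridian receives Band D at value $863M, so the others get W − 863 = $2571M.
Without Meridian: best allocation of the remaining 3 bidders over all 4 bands is ClearBand→Band D ($851M), OrbitCom→Band E ($960M), Pulse→Band G ($960M), total $2771M.
VCG payment = (others' best without Meridian) − (others' welfare with Meridian) = 2771 − 2571 = $200M.

Meridian pays $200M.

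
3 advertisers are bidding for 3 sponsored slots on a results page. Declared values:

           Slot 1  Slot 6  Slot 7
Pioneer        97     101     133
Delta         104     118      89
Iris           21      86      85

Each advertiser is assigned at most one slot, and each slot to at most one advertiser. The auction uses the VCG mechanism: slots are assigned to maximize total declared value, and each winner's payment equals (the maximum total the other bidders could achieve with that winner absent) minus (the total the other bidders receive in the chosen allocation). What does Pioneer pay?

Efficient allocation: Pioneer→Slot 7 ($133), Delta→Slot 1 ($104), Iris→Slot 6 ($86); total welfare W = $323.
Pioneer receives Slot 7 at value $133, so the others get W − 133 = $190.
Without Pioneer: best allocation of the remaining 2 bidders over all 3 slots is Delta→Slot 6 ($118), Iris→Slot 7 ($85), total $203.
VCG payment = (others' best without Pioneer) − (others' welfare with Pioneer) = 203 − 190 = $13.

Pioneer pays $13.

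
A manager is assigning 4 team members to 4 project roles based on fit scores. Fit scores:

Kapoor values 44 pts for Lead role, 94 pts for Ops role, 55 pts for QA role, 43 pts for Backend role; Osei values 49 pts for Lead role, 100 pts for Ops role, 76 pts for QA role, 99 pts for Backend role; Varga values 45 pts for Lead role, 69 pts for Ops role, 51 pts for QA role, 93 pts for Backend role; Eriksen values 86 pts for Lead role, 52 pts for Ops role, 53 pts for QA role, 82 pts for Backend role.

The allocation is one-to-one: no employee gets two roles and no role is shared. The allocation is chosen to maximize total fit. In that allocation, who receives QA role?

Osei receives QA role.

This is the linear assignment problem.
Optimal: Kapoor→Ops role (94 pts), Osei→QA role (76 pts), Varga→Backend role (93 pts), Eriksen→Lead role (86 pts) — total 94+76+93+86 = 349 pts.
Row-greedy (each employee in turn takes its best remaining role) gives 330 pts, worse by 19.
Osei's own top role is Ops role (100 pts), but forcing Osei→Ops role and reassigning the rest optimally gives only 334 pts — worse by 15.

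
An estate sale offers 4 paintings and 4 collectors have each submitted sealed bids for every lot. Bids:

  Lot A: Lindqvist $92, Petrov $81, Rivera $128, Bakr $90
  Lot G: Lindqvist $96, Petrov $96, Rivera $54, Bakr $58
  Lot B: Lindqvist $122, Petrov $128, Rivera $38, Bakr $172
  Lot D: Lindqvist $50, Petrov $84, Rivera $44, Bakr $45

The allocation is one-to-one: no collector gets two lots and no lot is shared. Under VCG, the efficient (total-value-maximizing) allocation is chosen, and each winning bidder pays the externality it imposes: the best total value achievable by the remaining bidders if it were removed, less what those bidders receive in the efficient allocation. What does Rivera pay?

Rivera pays $8.

Efficient allocation: Lindqvist→Lot G ($96), Petrov→Lot D ($84), Rivera→Lot A ($128), Bakr→Lot B ($172); total welfare W = $480.
Rivera receives Lot A at value $128, so the others get W − 128 = $352.
Without Rivera: best allocation of the remaining 3 bidders over all 4 lots is Lindqvist→Lot A ($92), Petrov→Lot G ($96), Bakr→Lot B ($172), total $360.
VCG payment = (others' best without Rivera) − (others' welfare with Rivera) = 360 − 352 = $8.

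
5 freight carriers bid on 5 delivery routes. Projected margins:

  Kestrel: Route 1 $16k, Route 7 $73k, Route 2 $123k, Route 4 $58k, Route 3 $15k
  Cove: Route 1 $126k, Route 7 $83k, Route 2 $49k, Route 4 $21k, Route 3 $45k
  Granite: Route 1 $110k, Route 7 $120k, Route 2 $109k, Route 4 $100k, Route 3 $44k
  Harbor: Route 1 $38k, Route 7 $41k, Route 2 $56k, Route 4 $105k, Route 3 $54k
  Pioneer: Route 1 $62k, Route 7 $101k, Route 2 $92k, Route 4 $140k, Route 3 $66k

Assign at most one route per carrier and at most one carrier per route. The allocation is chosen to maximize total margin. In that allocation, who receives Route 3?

This is the linear assignment problem.
Optimal: Kestrel→Route 2 ($123k), Cove→Route 1 ($126k), Granite→Route 7 ($120k), Harbor→Route 3 ($54k), Pioneer→Route 4 ($140k) — total 123+126+120+54+140 = $563k.
Row-greedy (each carrier in turn takes its best remaining route) gives $540k, worse by 23.
Swapping Granite↔Kestrel (Granite→Route 2 $109k, Kestrel→Route 7 $73k) loses 61.
No other one-to-one assignment exceeds $563k.
Harbor's own top route is Route 4 ($105k), but forcing Harbor→Route 4 and reassigning the rest optimally gives only $540k — worse by 23.

Harbor receives Route 3.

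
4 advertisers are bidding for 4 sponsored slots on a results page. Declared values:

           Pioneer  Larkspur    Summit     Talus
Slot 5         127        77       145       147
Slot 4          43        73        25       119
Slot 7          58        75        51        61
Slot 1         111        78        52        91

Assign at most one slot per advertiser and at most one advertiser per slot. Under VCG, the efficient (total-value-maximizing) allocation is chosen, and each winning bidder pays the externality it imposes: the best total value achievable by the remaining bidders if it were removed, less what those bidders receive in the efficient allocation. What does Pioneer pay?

Pioneer pays $3.

Efficient allocation: Pioneer→Slot 1 ($111), Larkspur→Slot 7 ($75), Summit→Slot 5 ($145), Talus→Slot 4 ($119); total welfare W = $450.
Pioneer receives Slot 1 at value $111, so the others get W − 111 = $339.
Without Pioneer: best allocation of the remaining 3 bidders over all 4 slots is Larkspur→Slot 1 ($78), Summit→Slot 5 ($145), Talus→Slot 4 ($119), total $342.
VCG payment = (others' best without Pioneer) − (others' welfare with Pioneer) = 342 − 339 = $3.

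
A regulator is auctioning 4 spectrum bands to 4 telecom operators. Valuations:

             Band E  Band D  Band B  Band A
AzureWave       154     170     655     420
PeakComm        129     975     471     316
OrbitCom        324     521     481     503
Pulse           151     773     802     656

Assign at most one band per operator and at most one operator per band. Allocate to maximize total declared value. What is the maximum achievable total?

Max total: $2610M

Optimal: AzureWave→Band B ($655M), PeakComm→Band D ($975M), OrbitCom→Band E ($324M), Pulse→Band A ($656M) — total 655+975+324+656 = $2610M.
Column-greedy (each band in turn goes to its best remaining operator) gives $2521M, worse by 89.
Next-best assignment: AzureWave→Band A, PeakComm→Band D, OrbitCom→Band E, Pulse→Band B = $2521M.
Every other assignment is strictly worse.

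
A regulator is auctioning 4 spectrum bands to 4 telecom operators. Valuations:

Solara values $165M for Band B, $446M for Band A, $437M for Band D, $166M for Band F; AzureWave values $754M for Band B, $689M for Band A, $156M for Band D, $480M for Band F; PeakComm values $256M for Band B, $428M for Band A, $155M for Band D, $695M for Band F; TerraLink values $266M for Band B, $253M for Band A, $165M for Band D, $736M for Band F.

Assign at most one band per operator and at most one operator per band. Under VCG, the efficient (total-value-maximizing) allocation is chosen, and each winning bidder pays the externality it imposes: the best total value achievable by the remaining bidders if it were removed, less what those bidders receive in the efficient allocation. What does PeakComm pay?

Efficient allocation: Solara→Band D ($437M), AzureWave→Band B ($754M), PeakComm→Band A ($428M), TerraLink→Band F ($736M); total welfare W = $2355M.
PeakComm receives Band A at value $428M, so the others get W − 428 = $1927M.
Without PeakComm: best allocation of the remaining 3 bidders over all 4 bands is Solara→Band A ($446M), AzureWave→Band B ($754M), TerraLink→Band F ($736M), total $1936M.
VCG payment = (others' best without PeakComm) − (others' welfare with PeakComm) = 1936 − 1927 = $9M.

PeakComm pays $9M.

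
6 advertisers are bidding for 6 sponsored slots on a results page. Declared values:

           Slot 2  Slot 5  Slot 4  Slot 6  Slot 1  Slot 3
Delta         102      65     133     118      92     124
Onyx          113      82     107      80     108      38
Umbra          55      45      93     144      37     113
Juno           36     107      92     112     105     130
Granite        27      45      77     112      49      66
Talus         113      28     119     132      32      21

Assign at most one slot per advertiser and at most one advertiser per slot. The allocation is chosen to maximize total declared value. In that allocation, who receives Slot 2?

Optimal: Delta→Slot 4 ($133), Onyx→Slot 1 ($108), Umbra→Slot 3 ($113), Juno→Slot 5 ($107), Granite→Slot 6 ($112), Talus→Slot 2 ($113) — total 133+108+113+107+112+113 = $686.
Max-entry greedy (repeatedly take the single best remaining cell) gives $597, worse by 89.
Swapping Onyx↔Granite (Onyx→Slot 6 $80, Granite→Slot 1 $49) loses 91.
Checked against all permutations: $686 is optimal.
Talus's own top slot is Slot 6 ($132), but forcing Talus→Slot 6 and reassigning the rest optimally gives only $647 — worse by 39.

Talus receives Slot 2.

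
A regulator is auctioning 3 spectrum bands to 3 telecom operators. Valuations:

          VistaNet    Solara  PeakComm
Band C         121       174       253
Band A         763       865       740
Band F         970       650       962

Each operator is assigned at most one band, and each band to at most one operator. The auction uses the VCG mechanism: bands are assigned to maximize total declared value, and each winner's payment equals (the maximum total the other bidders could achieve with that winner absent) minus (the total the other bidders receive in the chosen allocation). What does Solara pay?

Solara pays $502M.

Efficient allocation: VistaNet→Band F ($970M), Solara→Band A ($865M), PeakComm→Band C ($253M); total welfare W = $2088M.
Solara receives Band A at value $865M, so the others get W − 865 = $1223M.
Without Solara: best allocation of the remaining 2 bidders over all 3 bands is VistaNet→Band A ($763M), PeakComm→Band F ($962M), total $1725M.
VCG payment = (others' best without Solara) − (others' welfare with Solara) = 1725 − 1223 = $502M.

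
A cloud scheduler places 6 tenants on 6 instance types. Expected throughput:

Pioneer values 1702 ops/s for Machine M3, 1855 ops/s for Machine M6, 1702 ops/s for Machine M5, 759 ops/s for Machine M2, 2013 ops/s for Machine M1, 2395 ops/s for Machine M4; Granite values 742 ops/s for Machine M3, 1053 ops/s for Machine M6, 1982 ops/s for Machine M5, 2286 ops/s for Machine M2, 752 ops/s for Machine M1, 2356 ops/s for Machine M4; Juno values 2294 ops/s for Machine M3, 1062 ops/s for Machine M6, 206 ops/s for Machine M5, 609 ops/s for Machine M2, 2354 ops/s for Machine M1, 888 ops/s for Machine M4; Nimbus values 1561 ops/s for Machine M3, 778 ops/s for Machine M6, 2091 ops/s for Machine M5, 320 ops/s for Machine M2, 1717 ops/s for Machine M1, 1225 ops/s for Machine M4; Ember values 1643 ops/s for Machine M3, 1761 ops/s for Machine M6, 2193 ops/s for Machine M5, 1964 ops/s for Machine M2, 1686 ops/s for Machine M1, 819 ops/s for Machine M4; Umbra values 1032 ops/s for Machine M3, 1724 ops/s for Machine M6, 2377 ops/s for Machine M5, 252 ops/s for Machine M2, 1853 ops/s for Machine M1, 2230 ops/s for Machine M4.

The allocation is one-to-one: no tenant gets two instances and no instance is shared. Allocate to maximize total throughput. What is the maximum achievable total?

Optimal: Pioneer→Machine M4 (2395 ops/s), Granite→Machine M2 (2286 ops/s), Juno→Machine M3 (2294 ops/s), Nimbus→Machine M1 (1717 ops/s), Ember→Machine M6 (1761 ops/s), Umbra→Machine M5 (2377 ops/s) — total 2395+2286+2294+1717+1761+2377 = 12830 ops/s.
Row-greedy (each tenant in turn takes its best remaining instance) gives 11919 ops/s, worse by 911.
Next-best assignment: Pioneer→Machine M4, Granite→Machine M2, Juno→Machine M1, Nimbus→Machine M3, Ember→Machine M6, Umbra→Machine M5 = 12734 ops/s.
Checked against all permutations: 12830 ops/s is optimal.

Maximum total: 12830 ops/s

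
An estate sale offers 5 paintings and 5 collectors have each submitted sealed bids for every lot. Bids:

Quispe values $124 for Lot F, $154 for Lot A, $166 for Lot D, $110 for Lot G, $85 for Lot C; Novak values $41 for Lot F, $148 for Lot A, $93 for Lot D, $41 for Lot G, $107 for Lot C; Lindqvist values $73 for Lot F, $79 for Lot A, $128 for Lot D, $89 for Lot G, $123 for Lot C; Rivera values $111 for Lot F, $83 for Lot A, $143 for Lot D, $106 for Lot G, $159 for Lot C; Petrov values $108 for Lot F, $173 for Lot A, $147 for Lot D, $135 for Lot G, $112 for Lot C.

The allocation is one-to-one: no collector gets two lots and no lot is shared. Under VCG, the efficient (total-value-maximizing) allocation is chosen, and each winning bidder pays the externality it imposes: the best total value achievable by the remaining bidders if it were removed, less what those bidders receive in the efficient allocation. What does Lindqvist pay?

Lindqvist pays $42.

Efficient allocation: Quispe→Lot F ($124), Novak→Lot A ($148), Lindqvist→Lot D ($128), Rivera→Lot C ($159), Petrov→Lot G ($135); total welfare W = $694.
Lindqvist receives Lot D at value $128, so the others get W − 128 = $566.
Without Lindqvist: best allocation of the remaining 4 bidders over all 5 lots is Quispe→Lot D ($166), Novak→Lot A ($148), Rivera→Lot C ($159), Petrov→Lot G ($135), total $608.
VCG payment = (others' best without Lindqvist) − (others' welfare with Lindqvist) = 608 − 566 = $42.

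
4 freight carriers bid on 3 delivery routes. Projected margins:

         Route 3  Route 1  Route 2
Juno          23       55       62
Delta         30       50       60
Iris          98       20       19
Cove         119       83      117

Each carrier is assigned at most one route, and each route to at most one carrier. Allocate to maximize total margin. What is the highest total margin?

Maximum total: $270k

Optimal: Iris→Route 3 ($98k), Juno→Route 1 ($55k), Cove→Route 2 ($117k) — total 98+55+117 = $270k.
Column-greedy (each route in turn goes to its best remaining carrier) gives $234k, worse by 36.
Next-best assignment: Iris→Route 3, Delta→Route 1, Cove→Route 2 = $265k.
Checked against all permutations: $270k is optimal.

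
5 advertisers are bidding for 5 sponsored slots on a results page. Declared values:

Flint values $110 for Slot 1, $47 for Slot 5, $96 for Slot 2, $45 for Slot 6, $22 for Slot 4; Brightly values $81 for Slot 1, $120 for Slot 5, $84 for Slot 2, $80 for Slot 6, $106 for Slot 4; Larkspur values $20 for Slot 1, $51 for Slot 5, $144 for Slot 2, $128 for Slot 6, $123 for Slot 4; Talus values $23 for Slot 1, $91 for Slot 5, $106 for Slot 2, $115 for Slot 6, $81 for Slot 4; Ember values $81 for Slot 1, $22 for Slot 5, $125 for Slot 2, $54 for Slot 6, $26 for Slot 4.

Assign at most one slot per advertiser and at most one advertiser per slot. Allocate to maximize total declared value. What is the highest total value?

Maximum total: $593

This is a one-to-one assignment (maximum-weight bipartite matching).
Optimal: Flint→Slot 1 ($110), Brightly→Slot 5 ($120), Larkspur→Slot 4 ($123), Talus→Slot 6 ($115), Ember→Slot 2 ($125) — total 110+120+123+115+125 = $593.
Column-greedy (each slot in turn goes to its best remaining advertiser) gives $515, worse by 78.
Next-best assignment: Flint→Slot 1, Brightly→Slot 5, Larkspur→Slot 6, Talus→Slot 4, Ember→Slot 2 = $564.
Swapping Brightly↔Larkspur (Brightly→Slot 4 $106, Larkspur→Slot 5 $51) loses 86.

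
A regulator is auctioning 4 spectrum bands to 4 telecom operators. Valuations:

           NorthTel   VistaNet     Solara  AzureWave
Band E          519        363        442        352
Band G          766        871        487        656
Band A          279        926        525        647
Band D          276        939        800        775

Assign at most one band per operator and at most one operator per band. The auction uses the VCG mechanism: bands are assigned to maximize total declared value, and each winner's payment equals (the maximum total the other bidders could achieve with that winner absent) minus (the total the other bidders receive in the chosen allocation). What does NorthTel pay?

Efficient allocation: NorthTel→Band G ($766M), VistaNet→Band A ($926M), Solara→Band E ($442M), AzureWave→Band D ($775M); total welfare W = $2909M.
NorthTel receives Band G at value $766M, so the others get W − 766 = $2143M.
Without NorthTel: best allocation of the remaining 3 bidders over all 4 bands is VistaNet→Band A ($926M), Solara→Band D ($800M), AzureWave→Band G ($656M), total $2382M.
VCG payment = (others' best without NorthTel) − (others' welfare with NorthTel) = 2382 − 2143 = $239M.

NorthTel pays $239M.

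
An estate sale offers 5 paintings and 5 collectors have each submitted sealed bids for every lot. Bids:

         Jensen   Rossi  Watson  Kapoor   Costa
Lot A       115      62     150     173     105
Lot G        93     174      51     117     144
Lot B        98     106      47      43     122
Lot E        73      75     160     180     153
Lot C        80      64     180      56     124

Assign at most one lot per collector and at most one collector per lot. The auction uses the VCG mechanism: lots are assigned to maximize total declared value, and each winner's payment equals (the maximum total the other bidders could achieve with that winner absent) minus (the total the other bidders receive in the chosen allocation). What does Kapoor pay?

Kapoor pays $17.

Efficient allocation: Jensen→Lot B ($98), Rossi→Lot G ($174), Watson→Lot C ($180), Kapoor→Lot A ($173), Costa→Lot E ($153); total welfare W = $778.
Kapoor receives Lot A at value $173, so the others get W − 173 = $605.
Without Kapoor: best allocation of the remaining 4 bidders over all 5 lots is Jensen→Lot A ($115), Rossi→Lot G ($174), Watson→Lot C ($180), Costa→Lot E ($153), total $622.
VCG payment = (others' best without Kapoor) − (others' welfare with Kapoor) = 622 − 605 = $17.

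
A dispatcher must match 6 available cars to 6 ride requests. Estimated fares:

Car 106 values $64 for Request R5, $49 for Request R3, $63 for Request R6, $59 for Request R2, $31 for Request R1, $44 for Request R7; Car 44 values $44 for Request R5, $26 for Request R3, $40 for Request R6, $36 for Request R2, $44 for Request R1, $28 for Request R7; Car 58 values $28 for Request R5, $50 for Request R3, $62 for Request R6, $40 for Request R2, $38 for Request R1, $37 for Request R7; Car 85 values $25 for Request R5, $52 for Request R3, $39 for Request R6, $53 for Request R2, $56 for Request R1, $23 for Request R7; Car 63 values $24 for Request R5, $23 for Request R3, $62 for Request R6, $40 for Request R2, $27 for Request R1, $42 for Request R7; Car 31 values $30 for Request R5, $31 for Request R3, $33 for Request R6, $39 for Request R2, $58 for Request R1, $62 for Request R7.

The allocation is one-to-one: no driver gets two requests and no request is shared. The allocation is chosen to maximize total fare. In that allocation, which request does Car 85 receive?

Car 85 receives Request R2.

This is a one-to-one assignment (maximum-weight bipartite matching).
Optimal: Car 106→Request R5 ($64), Car 44→Request R1 ($44), Car 58→Request R3 ($50), Car 85→Request R2 ($53), Car 63→Request R6 ($62), Car 31→Request R7 ($62) — total 64+44+50+53+62+62 = $335.
Max-entry greedy (repeatedly take the single best remaining cell) gives $310, worse by 25.
Car 85's own top request is Request R1 ($56), but forcing Car 85→Request R1 and reassigning the rest optimally gives only $333 — worse by 2.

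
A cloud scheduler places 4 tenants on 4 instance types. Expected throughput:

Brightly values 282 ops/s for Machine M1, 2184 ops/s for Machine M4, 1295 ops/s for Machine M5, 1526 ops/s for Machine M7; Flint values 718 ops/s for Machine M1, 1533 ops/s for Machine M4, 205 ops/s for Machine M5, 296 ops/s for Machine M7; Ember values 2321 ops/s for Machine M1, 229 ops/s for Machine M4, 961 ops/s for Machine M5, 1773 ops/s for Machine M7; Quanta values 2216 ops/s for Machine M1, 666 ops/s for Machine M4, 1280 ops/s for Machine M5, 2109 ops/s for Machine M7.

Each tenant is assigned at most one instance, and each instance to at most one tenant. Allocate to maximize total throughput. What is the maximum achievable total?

Maximum total: 7258 ops/s

Treat this as an assignment problem: match each tenant to one instance.
Optimal: Brightly→Machine M5 (1295 ops/s), Flint→Machine M4 (1533 ops/s), Ember→Machine M1 (2321 ops/s), Quanta→Machine M7 (2109 ops/s) — total 1295+1533+2321+2109 = 7258 ops/s.
Row-greedy (each tenant in turn takes its best remaining instance) gives 5955 ops/s, worse by 1303.
Next-best assignment: Brightly→Machine M4, Flint→Machine M5, Ember→Machine M1, Quanta→Machine M7 = 6819 ops/s.
Swapping Brightly↔Ember (Brightly→Machine M1 282 ops/s, Ember→Machine M5 961 ops/s) loses 2373.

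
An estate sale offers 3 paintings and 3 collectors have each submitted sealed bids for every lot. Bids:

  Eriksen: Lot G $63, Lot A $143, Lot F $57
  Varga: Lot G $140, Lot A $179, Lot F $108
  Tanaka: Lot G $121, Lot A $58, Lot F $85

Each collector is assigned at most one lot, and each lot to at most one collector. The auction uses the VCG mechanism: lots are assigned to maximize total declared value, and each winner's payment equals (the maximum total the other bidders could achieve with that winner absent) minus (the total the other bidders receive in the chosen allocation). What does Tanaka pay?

Tanaka pays $32.

Efficient allocation: Eriksen→Lot A ($143), Varga→Lot F ($108), Tanaka→Lot G ($121); total welfare W = $372.
Tanaka receives Lot G at value $121, so the others get W − 121 = $251.
Without Tanaka: best allocation of the remaining 2 bidders over all 3 lots is Eriksen→Lot A ($143), Varga→Lot G ($140), total $283.
VCG payment = (others' best without Tanaka) − (others' welfare with Tanaka) = 283 − 251 = $32.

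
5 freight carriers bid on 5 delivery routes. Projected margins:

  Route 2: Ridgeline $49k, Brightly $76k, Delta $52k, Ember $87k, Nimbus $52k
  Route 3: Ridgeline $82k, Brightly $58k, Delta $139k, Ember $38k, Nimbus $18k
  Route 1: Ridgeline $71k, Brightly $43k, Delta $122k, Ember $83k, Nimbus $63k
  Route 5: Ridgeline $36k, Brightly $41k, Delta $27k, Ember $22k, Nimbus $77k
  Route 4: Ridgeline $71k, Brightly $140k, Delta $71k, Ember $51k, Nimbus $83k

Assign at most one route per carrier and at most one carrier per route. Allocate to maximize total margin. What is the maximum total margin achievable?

This is a one-to-one assignment (maximum-weight bipartite matching).
Optimal: Ridgeline→Route 1 ($71k), Brightly→Route 4 ($140k), Delta→Route 3 ($139k), Ember→Route 2 ($87k), Nimbus→Route 5 ($77k) — total 71+140+139+87+77 = $514k.
Row-greedy (each carrier in turn takes its best remaining route) gives $508k, worse by 6.
Swapping Delta↔Ember (Delta→Route 2 $52k, Ember→Route 3 $38k) loses 136.
No other one-to-one assignment exceeds $514k.

Maximum total: $514k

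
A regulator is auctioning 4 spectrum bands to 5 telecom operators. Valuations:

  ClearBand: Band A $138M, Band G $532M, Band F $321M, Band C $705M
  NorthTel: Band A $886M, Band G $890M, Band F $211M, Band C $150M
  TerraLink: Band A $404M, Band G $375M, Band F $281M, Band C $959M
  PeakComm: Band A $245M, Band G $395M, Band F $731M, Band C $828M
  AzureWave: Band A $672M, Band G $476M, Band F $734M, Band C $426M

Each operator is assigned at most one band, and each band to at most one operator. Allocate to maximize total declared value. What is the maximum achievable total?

Treat this as an assignment problem: match each operator to one band.
Optimal: AzureWave→Band A ($672M), NorthTel→Band G ($890M), PeakComm→Band F ($731M), TerraLink→Band C ($959M) — total 672+890+731+959 = $3252M.
Column-greedy (each band in turn goes to its best remaining operator) gives $3111M, worse by 141.
Checked against all permutations: $3252M is optimal.

Max total: $3252M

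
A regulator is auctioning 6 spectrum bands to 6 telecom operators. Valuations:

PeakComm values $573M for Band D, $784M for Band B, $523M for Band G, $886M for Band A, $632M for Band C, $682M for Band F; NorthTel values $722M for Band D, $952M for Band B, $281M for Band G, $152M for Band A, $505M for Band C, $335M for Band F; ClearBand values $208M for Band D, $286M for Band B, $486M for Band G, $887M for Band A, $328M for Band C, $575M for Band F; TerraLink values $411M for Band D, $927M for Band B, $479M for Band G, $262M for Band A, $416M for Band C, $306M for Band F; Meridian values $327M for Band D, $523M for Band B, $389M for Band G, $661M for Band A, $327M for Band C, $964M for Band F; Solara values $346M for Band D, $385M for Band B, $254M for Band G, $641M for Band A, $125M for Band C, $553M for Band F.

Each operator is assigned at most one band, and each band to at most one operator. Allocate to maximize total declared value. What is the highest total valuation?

Maximum total: $4386M

Optimal: PeakComm→Band C ($632M), NorthTel→Band D ($722M), ClearBand→Band A ($887M), TerraLink→Band B ($927M), Meridian→Band F ($964M), Solara→Band G ($254M) — total 632+722+887+927+964+254 = $4386M.
Row-greedy (each operator in turn takes its best remaining band) gives $3344M, worse by 1042.
Next-best assignment: PeakComm→Band C, NorthTel→Band D, ClearBand→Band G, TerraLink→Band B, Meridian→Band F, Solara→Band A = $4372M.
Swapping Meridian↔ClearBand (Meridian→Band A $661M, ClearBand→Band F $575M) loses 615.
Every other assignment is strictly worse.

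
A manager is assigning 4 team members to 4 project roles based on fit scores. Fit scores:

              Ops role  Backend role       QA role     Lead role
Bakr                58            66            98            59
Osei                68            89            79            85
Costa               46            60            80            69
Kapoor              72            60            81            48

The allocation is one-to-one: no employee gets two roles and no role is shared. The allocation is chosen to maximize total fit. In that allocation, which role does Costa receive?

Costa receives Lead role.

Optimal: Bakr→QA role (98 pts), Osei→Backend role (89 pts), Costa→Lead role (69 pts), Kapoor→Ops role (72 pts) — total 98+89+69+72 = 328 pts.
Costa's own top role is QA role (80 pts), but forcing Costa→QA role and reassigning the rest optimally gives only 303 pts — worse by 25.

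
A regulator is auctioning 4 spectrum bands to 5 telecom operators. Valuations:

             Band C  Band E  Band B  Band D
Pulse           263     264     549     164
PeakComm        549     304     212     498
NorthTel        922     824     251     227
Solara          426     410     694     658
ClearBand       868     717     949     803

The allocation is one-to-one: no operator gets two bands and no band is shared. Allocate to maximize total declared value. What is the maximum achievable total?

Optimal: PeakComm→Band C ($549M), NorthTel→Band E ($824M), ClearBand→Band B ($949M), Solara→Band D ($658M) — total 549+824+949+658 = $2980M.
Max-entry greedy (repeatedly take the single best remaining cell) gives $2833M, worse by 147.

Max total: $2980M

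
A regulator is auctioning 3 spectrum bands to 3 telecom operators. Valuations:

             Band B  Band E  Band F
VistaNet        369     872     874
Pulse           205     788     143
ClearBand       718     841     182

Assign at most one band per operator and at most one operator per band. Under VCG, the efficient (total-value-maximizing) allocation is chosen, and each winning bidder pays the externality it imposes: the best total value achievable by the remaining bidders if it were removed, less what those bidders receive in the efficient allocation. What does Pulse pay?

Pulse pays $123M.

Efficient allocation: VistaNet→Band F ($874M), Pulse→Band E ($788M), ClearBand→Band B ($718M); total welfare W = $2380M.
Pulse receives Band E at value $788M, so the others get W − 788 = $1592M.
Without Pulse: best allocation of the remaining 2 bidders over all 3 bands is VistaNet→Band F ($874M), ClearBand→Band E ($841M), total $1715M.
VCG payment = (others' best without Pulse) − (others' welfare with Pulse) = 1715 − 1592 = $123M.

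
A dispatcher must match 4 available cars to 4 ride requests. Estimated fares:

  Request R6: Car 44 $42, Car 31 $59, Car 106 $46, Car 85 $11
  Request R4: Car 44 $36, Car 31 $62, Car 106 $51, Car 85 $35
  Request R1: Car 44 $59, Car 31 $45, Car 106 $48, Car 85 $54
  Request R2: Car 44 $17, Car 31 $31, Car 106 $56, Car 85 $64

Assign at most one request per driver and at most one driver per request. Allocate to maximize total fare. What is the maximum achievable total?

This is a one-to-one assignment (maximum-weight bipartite matching).
Optimal: Car 44→Request R1 ($59), Car 31→Request R6 ($59), Car 106→Request R4 ($51), Car 85→Request R2 ($64) — total 59+59+51+64 = $233.
Max-entry greedy (repeatedly take the single best remaining cell) gives $231, worse by 2.
Next-best assignment: Car 44→Request R1, Car 31→Request R4, Car 106→Request R6, Car 85→Request R2 = $231.
No other one-to-one assignment exceeds $233.

Max total: $233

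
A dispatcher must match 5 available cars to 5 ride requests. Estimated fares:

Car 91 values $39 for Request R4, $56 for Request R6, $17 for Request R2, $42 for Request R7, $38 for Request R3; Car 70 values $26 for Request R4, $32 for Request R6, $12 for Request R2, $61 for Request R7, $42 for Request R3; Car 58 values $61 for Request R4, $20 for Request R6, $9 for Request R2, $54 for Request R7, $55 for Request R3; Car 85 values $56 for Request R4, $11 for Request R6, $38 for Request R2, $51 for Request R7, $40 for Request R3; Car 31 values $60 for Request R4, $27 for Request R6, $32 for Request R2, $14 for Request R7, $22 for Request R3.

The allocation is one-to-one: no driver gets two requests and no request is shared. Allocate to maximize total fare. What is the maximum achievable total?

Optimal: Car 91→Request R6 ($56), Car 70→Request R7 ($61), Car 58→Request R3 ($55), Car 85→Request R2 ($38), Car 31→Request R4 ($60) — total 56+61+55+38+60 = $270.
Max-entry greedy (repeatedly take the single best remaining cell) gives $250, worse by 20.
Next-best assignment: Car 91→Request R6, Car 70→Request R7, Car 58→Request R3, Car 85→Request R4, Car 31→Request R2 = $260.

Max total: $270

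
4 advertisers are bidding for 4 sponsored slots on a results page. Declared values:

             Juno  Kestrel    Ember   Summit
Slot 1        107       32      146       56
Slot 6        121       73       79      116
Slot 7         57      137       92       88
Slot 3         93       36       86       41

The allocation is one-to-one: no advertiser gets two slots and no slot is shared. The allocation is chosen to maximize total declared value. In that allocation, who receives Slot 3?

Juno receives Slot 3.

This is the linear assignment problem.
Optimal: Juno→Slot 3 ($93), Kestrel→Slot 7 ($137), Ember→Slot 1 ($146), Summit→Slot 6 ($116) — total 93+137+146+116 = $492.
Row-greedy (each advertiser in turn takes its best remaining slot) gives $445, worse by 47.
Juno's own top slot is Slot 6 ($121), but forcing Juno→Slot 6 and reassigning the rest optimally gives only $445 — worse by 47.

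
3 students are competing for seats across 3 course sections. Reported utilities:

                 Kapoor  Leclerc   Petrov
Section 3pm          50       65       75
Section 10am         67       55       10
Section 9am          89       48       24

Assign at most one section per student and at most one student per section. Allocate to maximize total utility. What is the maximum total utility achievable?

Max total: 219 points

Optimal: Kapoor→Section 9am (89 points), Leclerc→Section 10am (55 points), Petrov→Section 3pm (75 points) — total 89+55+75 = 219 points.
Column-greedy (each section in turn goes to its best remaining student) gives 190 points, worse by 29.
Next-best assignment: Kapoor→Section 10am, Leclerc→Section 9am, Petrov→Section 3pm = 190 points.
Swapping Petrov↔Kapoor (Petrov→Section 9am 24 points, Kapoor→Section 3pm 50 points) loses 90.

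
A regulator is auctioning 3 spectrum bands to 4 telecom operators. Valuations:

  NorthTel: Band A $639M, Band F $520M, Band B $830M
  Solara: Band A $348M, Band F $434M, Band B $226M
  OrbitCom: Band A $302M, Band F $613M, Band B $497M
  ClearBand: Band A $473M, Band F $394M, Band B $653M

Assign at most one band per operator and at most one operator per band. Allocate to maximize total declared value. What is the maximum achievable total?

Optimal: ClearBand→Band A ($473M), OrbitCom→Band F ($613M), NorthTel→Band B ($830M) — total 473+613+830 = $1916M.
Row-greedy (each operator in turn takes its best remaining band) gives $1566M, worse by 350.
Next-best assignment: NorthTel→Band A, OrbitCom→Band F, ClearBand→Band B = $1905M.
Swapping OrbitCom↔ClearBand (OrbitCom→Band A $302M, ClearBand→Band F $394M) loses 390.

Maximum total: $1916M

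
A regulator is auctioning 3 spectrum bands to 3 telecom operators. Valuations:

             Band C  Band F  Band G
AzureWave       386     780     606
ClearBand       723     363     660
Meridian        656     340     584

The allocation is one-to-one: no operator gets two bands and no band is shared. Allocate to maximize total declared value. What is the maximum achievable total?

Maximum total: $2096M

This is a one-to-one assignment (maximum-weight bipartite matching).
Optimal: AzureWave→Band F ($780M), ClearBand→Band G ($660M), Meridian→Band C ($656M) — total 780+660+656 = $2096M.
Row-greedy (each operator in turn takes its best remaining band) gives $2087M, worse by 9.
Swapping Meridian↔AzureWave (Meridian→Band F $340M, AzureWave→Band C $386M) loses 710.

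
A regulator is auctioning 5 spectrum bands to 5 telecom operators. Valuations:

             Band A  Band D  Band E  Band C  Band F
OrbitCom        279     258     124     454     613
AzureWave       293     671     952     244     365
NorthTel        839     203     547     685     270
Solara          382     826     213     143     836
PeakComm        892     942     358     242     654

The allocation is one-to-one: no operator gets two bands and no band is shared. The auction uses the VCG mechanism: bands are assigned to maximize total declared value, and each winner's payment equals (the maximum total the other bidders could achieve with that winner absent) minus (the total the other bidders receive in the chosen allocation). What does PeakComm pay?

PeakComm pays $149M.

Efficient allocation: OrbitCom→Band C ($454M), AzureWave→Band E ($952M), NorthTel→Band A ($839M), Solara→Band F ($836M), PeakComm→Band D ($942M); total welfare W = $4023M.
PeakComm receives Band D at value $942M, so the others get W − 942 = $3081M.
Without PeakComm: best allocation of the remaining 4 bidders over all 5 bands is OrbitCom→Band F ($613M), AzureWave→Band E ($952M), NorthTel→Band A ($839M), Solara→Band D ($826M), total $3230M.
VCG payment = (others' best without PeakComm) − (others' welfare with PeakComm) = 3230 − 3081 = $149M.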